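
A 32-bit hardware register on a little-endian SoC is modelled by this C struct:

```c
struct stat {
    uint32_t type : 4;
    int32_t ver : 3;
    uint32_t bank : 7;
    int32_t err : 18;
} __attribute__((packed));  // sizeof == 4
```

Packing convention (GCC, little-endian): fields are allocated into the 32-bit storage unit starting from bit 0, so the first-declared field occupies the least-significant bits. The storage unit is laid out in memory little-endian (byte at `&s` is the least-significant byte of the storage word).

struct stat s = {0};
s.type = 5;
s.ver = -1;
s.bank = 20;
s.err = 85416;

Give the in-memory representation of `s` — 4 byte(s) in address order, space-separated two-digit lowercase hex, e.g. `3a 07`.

type:4 = 5 → 0x5 << 0 → word 0x00000005
ver:3 = -1 → 0x7 << 4 → word 0x00000075
bank:7 = 20 → 0x14 << 7 → word 0x00000a75
err:18 = 85416 → 0x14da8 << 14 → word 0x536a0a75
word = 0x536a0a75 → little-endian bytes:
  [0]=0x75  [1]=0x0a  [2]=0x6a  [3]=0x53

75 0a 6a 53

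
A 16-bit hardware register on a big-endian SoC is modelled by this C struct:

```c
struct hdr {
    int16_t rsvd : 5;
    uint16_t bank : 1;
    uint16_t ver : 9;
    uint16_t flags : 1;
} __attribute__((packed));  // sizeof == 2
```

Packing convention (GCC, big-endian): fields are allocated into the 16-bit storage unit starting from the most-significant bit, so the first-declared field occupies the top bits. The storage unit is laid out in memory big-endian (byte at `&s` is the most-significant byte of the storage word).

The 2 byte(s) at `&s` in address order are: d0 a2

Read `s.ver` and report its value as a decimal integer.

[0]=0xd0 [1]=0xa2 (big-endian) → word 0xd0a2
rsvd [11+:5] = (word>>11) & 0x1f = 26
bank [10+:1] = (word>>10) & 0x1 = 0
ver [1+:9] = (word>>1) & 0x1ff = 81  ←
flags [0+:1] = (word>>0) & 0x1 = 0

81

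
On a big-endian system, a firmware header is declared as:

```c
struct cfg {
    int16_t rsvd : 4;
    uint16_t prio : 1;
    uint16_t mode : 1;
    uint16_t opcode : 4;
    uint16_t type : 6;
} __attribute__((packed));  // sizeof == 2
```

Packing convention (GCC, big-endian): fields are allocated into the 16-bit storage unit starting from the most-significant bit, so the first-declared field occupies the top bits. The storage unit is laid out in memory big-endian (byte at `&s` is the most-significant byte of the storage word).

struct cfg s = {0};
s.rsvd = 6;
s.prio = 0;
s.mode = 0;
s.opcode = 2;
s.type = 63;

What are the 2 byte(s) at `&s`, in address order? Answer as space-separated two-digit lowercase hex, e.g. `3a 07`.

rsvd:4 = 6 → 0x6 << 12 → word 0x6000
prio:1 = 0 → 0x0 << 11 → word 0x6000
mode:1 = 0 → 0x0 << 10 → word 0x6000
opcode:4 = 2 → 0x2 << 6 → word 0x6080
type:6 = 63 → 0x3f << 0 → word 0x60bf
word = 0x60bf → big-endian bytes:
  [0]=0x60  [1]=0xbf

60 bf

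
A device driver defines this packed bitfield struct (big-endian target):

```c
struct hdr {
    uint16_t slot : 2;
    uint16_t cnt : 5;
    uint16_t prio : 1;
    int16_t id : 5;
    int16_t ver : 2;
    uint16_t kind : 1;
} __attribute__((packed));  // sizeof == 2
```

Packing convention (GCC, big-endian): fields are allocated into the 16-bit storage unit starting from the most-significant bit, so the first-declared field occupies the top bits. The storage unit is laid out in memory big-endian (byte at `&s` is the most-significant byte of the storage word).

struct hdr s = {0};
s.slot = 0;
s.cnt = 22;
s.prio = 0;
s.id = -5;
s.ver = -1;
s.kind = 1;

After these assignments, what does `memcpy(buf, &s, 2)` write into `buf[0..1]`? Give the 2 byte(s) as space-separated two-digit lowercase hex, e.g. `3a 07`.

2c df

[14+:2] slot=0 & 0x3 = 0x0; word=0x0000
[9+:5] cnt=22 & 0x1f = 0x16; word=0x2c00
[8+:1] prio=0 & 0x1 = 0x0; word=0x2c00
[3+:5] id=-5 & 0x1f = 0x1b; word=0x2cd8
[1+:2] ver=-1 & 0x3 = 0x3; word=0x2cde
[0+:1] kind=1 & 0x1 = 0x1; word=0x2cdf
word = 0x2cdf → big-endian bytes:
  [0]=0x2c  [1]=0xdf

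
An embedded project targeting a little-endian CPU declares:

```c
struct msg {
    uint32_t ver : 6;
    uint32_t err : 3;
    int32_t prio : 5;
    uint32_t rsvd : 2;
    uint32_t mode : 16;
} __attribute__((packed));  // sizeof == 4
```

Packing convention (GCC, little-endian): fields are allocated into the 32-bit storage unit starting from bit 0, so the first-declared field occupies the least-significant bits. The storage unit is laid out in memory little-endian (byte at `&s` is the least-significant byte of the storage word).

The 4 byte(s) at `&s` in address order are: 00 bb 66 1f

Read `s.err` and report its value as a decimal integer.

[0]=0x00 [1]=0xbb [2]=0x66 [3]=0x1f (little-endian) → word 0x1f66bb00
ver [0+:6] = (word>>0) & 0x3f = 0
err [6+:3] = (word>>6) & 0x7 = 4  ←
prio [9+:5] = (word>>9) & 0x1f = 29
rsvd [14+:2] = (word>>14) & 0x3 = 2
mode [16+:16] = (word>>16) & 0xffff = 8038

4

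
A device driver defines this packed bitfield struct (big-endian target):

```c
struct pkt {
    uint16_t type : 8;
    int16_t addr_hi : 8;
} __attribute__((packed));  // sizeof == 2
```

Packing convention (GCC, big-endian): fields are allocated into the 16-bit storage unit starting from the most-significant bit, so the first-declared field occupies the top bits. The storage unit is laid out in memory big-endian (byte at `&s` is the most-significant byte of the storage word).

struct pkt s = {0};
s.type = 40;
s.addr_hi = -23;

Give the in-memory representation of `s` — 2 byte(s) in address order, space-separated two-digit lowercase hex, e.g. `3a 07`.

type (8b) val=40 bits=0x28 at bit 8: 0x2800
addr_hi (8b) val=-23 bits=0xe9 at bit 0: 0x28e9
word = 0x28e9 → big-endian bytes:
  [0]=0x28  [1]=0xe9

28 e9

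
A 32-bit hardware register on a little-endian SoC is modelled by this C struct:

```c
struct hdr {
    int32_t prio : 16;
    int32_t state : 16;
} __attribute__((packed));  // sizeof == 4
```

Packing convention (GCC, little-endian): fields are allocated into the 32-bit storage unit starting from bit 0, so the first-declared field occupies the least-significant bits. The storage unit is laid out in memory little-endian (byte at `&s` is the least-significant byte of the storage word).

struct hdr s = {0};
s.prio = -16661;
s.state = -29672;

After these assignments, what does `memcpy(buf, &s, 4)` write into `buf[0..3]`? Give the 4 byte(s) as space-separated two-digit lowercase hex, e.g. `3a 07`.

eb be 18 8c

prio (16b) val=-16661 bits=0xbeeb at bit 0: 0x0000beeb
state (16b) val=-29672 bits=0x8c18 at bit 16: 0x8c18beeb
word = 0x8c18beeb → little-endian bytes:
  [0]=0xeb  [1]=0xbe  [2]=0x18  [3]=0x8c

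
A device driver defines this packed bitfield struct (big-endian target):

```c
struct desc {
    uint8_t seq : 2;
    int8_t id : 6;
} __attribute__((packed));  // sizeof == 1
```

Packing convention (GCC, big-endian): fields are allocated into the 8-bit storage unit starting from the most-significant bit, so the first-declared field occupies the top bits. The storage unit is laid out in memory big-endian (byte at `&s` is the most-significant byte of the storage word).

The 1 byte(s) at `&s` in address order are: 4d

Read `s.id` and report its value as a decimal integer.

[0]=0x4d (big-endian) → word 0x4d
seq:2 @ bit 6 → (0x4d>>6)&0x3 = 0x1
id:6 @ bit 0 → (0x4d>>0)&0x3f = 0xd  ←
id signed 6b, MSB=0: value = 13

13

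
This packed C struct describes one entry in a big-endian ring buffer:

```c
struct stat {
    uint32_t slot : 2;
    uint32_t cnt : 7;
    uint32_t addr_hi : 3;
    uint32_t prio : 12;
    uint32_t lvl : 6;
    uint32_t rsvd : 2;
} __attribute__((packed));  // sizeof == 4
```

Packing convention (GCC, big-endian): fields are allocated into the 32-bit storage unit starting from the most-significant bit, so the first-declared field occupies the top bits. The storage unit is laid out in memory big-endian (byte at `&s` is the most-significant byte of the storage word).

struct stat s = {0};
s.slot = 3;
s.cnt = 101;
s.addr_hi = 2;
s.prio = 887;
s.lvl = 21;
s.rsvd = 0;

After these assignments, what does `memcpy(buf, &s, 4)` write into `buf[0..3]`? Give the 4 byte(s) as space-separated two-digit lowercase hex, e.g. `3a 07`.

f2 a3 77 54

[30+:2] slot=3 & 0x3 = 0x3; word=0xc0000000
[23+:7] cnt=101 & 0x7f = 0x65; word=0xf2800000
[20+:3] addr_hi=2 & 0x7 = 0x2; word=0xf2a00000
[8+:12] prio=887 & 0xfff = 0x377; word=0xf2a37700
[2+:6] lvl=21 & 0x3f = 0x15; word=0xf2a37754
[0+:2] rsvd=0 & 0x3 = 0x0; word=0xf2a37754
word = 0xf2a37754 → big-endian bytes:
  [0]=0xf2  [1]=0xa3  [2]=0x77  [3]=0x54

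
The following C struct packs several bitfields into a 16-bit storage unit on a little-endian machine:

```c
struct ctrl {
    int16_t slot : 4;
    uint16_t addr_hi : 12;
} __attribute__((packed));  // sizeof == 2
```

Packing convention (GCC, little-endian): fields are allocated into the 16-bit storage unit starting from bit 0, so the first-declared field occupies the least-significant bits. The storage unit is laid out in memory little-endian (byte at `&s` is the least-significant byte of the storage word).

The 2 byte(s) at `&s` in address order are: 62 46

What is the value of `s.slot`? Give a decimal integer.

[0]=0x62 [1]=0x46 (little-endian) → word 0x4662
slot:4 @ bit 0 → (0x4662>>0)&0xf = 0x2  ←
addr_hi:12 @ bit 4 → (0x4662>>4)&0xfff = 0x466
slot signed 4b, MSB=0: value = 2

2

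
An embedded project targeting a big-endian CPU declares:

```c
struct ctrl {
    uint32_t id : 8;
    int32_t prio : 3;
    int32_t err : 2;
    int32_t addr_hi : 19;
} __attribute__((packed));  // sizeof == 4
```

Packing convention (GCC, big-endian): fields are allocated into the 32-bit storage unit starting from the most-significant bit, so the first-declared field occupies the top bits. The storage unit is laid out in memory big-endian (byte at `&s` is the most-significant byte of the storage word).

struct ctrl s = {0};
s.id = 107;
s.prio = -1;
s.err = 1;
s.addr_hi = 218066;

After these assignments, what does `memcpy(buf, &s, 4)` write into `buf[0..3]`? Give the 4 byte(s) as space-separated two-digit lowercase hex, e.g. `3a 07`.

id (8b) val=107 bits=0x6b at bit 24: 0x6b000000
prio (3b) val=-1 bits=0x7 at bit 21: 0x6be00000
err (2b) val=1 bits=0x1 at bit 19: 0x6be80000
addr_hi (19b) val=218066 bits=0x353d2 at bit 0: 0x6beb53d2
word = 0x6beb53d2 → big-endian bytes:
  [0]=0x6b  [1]=0xeb  [2]=0x53  [3]=0xd2

6b eb 53 d2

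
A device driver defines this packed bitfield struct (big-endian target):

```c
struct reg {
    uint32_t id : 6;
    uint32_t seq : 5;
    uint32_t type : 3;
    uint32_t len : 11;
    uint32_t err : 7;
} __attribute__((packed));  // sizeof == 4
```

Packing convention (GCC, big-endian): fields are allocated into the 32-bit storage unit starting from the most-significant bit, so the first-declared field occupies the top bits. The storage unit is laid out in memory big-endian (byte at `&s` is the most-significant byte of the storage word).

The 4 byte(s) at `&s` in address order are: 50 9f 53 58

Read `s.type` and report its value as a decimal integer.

[0]=0x50 [1]=0x9f [2]=0x53 [3]=0x58 (big-endian) → word 0x509f5358
id:6 @ bit 26 → (0x509f5358>>26)&0x3f = 0x14
seq:5 @ bit 21 → (0x509f5358>>21)&0x1f = 0x4
type:3 @ bit 18 → (0x509f5358>>18)&0x7 = 0x7  ←
len:11 @ bit 7 → (0x509f5358>>7)&0x7ff = 0x6a6
err:7 @ bit 0 → (0x509f5358>>0)&0x7f = 0x58

7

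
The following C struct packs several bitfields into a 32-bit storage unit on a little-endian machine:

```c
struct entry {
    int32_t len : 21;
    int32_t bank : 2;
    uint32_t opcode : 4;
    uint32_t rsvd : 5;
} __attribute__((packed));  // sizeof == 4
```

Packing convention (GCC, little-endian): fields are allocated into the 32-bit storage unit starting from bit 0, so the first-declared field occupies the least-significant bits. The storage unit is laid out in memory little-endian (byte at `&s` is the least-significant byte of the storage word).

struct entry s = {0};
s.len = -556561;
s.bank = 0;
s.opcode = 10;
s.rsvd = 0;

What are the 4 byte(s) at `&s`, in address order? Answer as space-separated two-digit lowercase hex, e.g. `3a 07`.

ef 81 17 05

len (21b) val=-556561 bits=0x1781ef at bit 0: 0x001781ef
bank (2b) val=0 bits=0x0 at bit 21: 0x001781ef
opcode (4b) val=10 bits=0xa at bit 23: 0x051781ef
rsvd (5b) val=0 bits=0x0 at bit 27: 0x051781ef
word = 0x051781ef → little-endian bytes:
  [0]=0xef  [1]=0x81  [2]=0x17  [3]=0x05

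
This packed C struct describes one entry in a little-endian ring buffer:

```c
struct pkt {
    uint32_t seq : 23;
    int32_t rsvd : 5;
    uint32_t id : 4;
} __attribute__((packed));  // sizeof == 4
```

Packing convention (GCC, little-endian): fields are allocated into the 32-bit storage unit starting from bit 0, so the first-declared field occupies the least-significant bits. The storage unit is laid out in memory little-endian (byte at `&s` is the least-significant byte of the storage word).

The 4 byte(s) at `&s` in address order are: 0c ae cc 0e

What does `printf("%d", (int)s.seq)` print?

5025292

[0]=0x0c [1]=0xae [2]=0xcc [3]=0x0e (little-endian) → word 0x0eccae0c
seq:23 @ bit 0 → (0x0eccae0c>>0)&0x7fffff = 0x4cae0c  ←
rsvd:5 @ bit 23 → (0x0eccae0c>>23)&0x1f = 0x1d
id:4 @ bit 28 → (0x0eccae0c>>28)&0xf = 0x0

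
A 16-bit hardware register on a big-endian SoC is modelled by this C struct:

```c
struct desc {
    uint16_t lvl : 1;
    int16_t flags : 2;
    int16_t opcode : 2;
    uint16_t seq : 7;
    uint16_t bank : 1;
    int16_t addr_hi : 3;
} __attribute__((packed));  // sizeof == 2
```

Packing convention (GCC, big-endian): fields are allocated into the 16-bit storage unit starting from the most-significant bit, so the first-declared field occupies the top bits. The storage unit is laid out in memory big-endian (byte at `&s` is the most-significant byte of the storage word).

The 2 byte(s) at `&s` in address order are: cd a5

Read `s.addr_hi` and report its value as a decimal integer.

[0]=0xcd [1]=0xa5 (big-endian) → word 0xcda5
lvl:1 @ bit 15 → (0xcda5>>15)&0x1 = 0x1
flags:2 @ bit 13 → (0xcda5>>13)&0x3 = 0x2
opcode:2 @ bit 11 → (0xcda5>>11)&0x3 = 0x1
seq:7 @ bit 4 → (0xcda5>>4)&0x7f = 0x5a
bank:1 @ bit 3 → (0xcda5>>3)&0x1 = 0x0
addr_hi:3 @ bit 0 → (0xcda5>>0)&0x7 = 0x5  ←
addr_hi signed 3b, MSB=1: 5 - 8 = -3

-3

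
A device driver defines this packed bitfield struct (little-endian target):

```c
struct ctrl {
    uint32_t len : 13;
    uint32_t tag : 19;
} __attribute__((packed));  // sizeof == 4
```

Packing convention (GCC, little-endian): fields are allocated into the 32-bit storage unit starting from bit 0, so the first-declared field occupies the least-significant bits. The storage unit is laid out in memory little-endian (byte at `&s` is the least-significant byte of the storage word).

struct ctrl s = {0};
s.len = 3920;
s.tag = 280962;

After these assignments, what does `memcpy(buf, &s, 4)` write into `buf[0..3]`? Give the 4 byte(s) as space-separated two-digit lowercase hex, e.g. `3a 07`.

[0+:13] len=3920 & 0x1fff = 0xf50; word=0x00000f50
[13+:19] tag=280962 & 0x7ffff = 0x44982; word=0x89304f50
word = 0x89304f50 → little-endian bytes:
  [0]=0x50  [1]=0x4f  [2]=0x30  [3]=0x89

50 4f 30 89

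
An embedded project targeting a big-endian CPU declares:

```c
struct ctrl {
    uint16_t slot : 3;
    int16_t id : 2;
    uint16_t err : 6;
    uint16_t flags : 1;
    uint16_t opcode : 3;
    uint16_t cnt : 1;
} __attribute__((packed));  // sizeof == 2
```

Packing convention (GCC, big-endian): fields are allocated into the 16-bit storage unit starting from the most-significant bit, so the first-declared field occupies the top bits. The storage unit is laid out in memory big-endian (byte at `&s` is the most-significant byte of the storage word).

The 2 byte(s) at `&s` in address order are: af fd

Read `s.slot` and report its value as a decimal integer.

5

[0]=0xaf [1]=0xfd (big-endian) → word 0xaffd
slot [13+:3] = (word>>13) & 0x7 = 5  ←
id [11+:2] = (word>>11) & 0x3 = 1
err [5+:6] = (word>>5) & 0x3f = 63
flags [4+:1] = (word>>4) & 0x1 = 1
opcode [1+:3] = (word>>1) & 0x7 = 6
cnt [0+:1] = (word>>0) & 0x1 = 1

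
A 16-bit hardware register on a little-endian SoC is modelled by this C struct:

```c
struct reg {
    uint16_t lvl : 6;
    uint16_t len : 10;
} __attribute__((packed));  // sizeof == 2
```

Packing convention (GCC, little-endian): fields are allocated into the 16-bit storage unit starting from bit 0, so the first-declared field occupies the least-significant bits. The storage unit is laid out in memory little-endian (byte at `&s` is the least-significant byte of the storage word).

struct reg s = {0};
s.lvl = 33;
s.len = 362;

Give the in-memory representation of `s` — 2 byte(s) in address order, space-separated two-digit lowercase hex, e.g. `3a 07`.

a1 5a

lvl:6 = 33 → 0x21 << 0 → word 0x0021
len:10 = 362 → 0x16a << 6 → word 0x5aa1
word = 0x5aa1 → little-endian bytes:
  [0]=0xa1  [1]=0x5a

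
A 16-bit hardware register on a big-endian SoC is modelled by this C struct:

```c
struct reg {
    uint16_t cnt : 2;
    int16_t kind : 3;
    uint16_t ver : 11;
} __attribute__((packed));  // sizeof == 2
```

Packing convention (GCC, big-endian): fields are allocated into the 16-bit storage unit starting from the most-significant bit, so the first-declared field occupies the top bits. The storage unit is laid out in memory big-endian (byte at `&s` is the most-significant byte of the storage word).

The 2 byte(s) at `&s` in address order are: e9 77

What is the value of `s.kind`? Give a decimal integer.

[0]=0xe9 [1]=0x77 (big-endian) → word 0xe977
cnt [14+:2] = (word>>14) & 0x3 = 3
kind [11+:3] = (word>>11) & 0x7 = 5  ←
ver [0+:11] = (word>>0) & 0x7ff = 375
kind signed 3b, MSB=1: 5 - 8 = -3

-3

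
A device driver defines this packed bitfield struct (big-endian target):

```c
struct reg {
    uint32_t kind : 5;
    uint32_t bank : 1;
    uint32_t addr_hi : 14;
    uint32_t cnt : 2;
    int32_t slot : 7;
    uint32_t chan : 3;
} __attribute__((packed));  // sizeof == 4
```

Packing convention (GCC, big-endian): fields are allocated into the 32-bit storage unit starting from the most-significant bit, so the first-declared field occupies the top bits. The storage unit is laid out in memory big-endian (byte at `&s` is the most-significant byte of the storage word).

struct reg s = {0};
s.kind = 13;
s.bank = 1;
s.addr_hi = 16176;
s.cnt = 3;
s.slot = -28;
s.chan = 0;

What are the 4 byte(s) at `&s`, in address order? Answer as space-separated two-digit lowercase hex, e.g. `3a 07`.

6f f3 0f 20

kind:5 = 13 → 0xd << 27 → word 0x68000000
bank:1 = 1 → 0x1 << 26 → word 0x6c000000
addr_hi:14 = 16176 → 0x3f30 << 12 → word 0x6ff30000
cnt:2 = 3 → 0x3 << 10 → word 0x6ff30c00
slot:7 = -28 → 0x64 << 3 → word 0x6ff30f20
chan:3 = 0 → 0x0 << 0 → word 0x6ff30f20
word = 0x6ff30f20 → big-endian bytes:
  [0]=0x6f  [1]=0xf3  [2]=0x0f  [3]=0x20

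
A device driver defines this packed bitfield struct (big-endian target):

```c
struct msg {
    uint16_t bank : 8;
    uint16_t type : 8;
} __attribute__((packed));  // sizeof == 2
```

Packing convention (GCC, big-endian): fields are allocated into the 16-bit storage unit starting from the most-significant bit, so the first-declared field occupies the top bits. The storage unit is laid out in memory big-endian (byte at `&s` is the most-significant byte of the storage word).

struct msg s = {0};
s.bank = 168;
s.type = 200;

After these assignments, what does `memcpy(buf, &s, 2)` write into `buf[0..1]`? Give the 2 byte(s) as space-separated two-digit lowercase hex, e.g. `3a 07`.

a8 c8

bank (8b) val=168 bits=0xa8 at bit 8: 0xa800
type (8b) val=200 bits=0xc8 at bit 0: 0xa8c8
word = 0xa8c8 → big-endian bytes:
  [0]=0xa8  [1]=0xc8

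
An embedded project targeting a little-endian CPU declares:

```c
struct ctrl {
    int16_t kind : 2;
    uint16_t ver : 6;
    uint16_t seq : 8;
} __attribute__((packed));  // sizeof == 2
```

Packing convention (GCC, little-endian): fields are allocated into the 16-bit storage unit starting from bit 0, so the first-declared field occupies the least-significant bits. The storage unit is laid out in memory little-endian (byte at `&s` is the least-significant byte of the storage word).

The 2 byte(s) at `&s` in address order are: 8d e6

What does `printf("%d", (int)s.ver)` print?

[0]=0x8d [1]=0xe6 (little-endian) → word 0xe68d
kind:2 @ bit 0 → (0xe68d>>0)&0x3 = 0x1
ver:6 @ bit 2 → (0xe68d>>2)&0x3f = 0x23  ←
seq:8 @ bit 8 → (0xe68d>>8)&0xff = 0xe6

35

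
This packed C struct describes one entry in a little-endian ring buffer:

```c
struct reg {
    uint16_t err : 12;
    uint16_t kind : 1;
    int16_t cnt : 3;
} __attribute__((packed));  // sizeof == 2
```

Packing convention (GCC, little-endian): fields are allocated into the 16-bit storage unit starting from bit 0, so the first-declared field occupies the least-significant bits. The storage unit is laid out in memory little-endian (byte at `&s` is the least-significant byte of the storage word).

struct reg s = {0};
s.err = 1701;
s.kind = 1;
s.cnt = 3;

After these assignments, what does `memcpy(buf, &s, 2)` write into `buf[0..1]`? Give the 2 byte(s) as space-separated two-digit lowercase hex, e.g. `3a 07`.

err (12b) val=1701 bits=0x6a5 at bit 0: 0x06a5
kind (1b) val=1 bits=0x1 at bit 12: 0x16a5
cnt (3b) val=3 bits=0x3 at bit 13: 0x76a5
word = 0x76a5 → little-endian bytes:
  [0]=0xa5  [1]=0x76

a5 76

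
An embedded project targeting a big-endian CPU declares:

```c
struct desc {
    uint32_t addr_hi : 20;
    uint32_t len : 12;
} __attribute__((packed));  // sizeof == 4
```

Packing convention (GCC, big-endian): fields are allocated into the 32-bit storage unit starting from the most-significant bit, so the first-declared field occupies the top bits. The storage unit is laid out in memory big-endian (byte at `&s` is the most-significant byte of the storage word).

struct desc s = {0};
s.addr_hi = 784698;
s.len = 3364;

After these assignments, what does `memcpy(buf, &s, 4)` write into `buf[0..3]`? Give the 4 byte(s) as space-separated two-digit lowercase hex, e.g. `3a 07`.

bf 93 ad 24

[12+:20] addr_hi=784698 & 0xfffff = 0xbf93a; word=0xbf93a000
[0+:12] len=3364 & 0xfff = 0xd24; word=0xbf93ad24
word = 0xbf93ad24 → big-endian bytes:
  [0]=0xbf  [1]=0x93  [2]=0xad  [3]=0x24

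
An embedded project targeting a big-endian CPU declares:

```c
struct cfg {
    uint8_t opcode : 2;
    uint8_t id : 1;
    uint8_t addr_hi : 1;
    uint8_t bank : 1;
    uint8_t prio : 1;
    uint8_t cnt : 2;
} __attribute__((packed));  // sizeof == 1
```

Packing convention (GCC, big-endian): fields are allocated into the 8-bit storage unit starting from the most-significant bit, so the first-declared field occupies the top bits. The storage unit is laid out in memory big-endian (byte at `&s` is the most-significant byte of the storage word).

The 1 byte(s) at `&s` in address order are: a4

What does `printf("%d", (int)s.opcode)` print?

[0]=0xa4 (big-endian) → word 0xa4
opcode [6+:2] = (word>>6) & 0x3 = 2  ←
id [5+:1] = (word>>5) & 0x1 = 1
addr_hi [4+:1] = (word>>4) & 0x1 = 0
bank [3+:1] = (word>>3) & 0x1 = 0
prio [2+:1] = (word>>2) & 0x1 = 1
cnt [0+:2] = (word>>0) & 0x3 = 0

2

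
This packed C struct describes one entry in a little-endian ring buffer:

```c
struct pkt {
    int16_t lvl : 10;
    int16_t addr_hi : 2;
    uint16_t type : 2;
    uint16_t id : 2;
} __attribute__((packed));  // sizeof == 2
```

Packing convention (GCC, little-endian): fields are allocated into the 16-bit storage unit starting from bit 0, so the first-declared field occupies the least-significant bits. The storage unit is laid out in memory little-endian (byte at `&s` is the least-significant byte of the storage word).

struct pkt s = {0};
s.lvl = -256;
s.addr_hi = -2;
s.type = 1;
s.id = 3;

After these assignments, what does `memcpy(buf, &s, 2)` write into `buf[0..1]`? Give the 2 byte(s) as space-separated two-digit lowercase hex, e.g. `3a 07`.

00 db

lvl (10b) val=-256 bits=0x300 at bit 0: 0x0300
addr_hi (2b) val=-2 bits=0x2 at bit 10: 0x0b00
type (2b) val=1 bits=0x1 at bit 12: 0x1b00
id (2b) val=3 bits=0x3 at bit 14: 0xdb00
word = 0xdb00 → little-endian bytes:
  [0]=0x00  [1]=0xdb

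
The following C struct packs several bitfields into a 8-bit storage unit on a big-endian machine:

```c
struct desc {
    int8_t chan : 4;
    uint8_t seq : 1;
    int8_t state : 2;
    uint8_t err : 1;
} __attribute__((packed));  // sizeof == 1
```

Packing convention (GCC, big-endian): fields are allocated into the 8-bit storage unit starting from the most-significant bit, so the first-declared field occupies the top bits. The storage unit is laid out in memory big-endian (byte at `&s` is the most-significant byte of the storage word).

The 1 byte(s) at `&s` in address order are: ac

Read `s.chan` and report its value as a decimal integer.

-6

[0]=0xac (big-endian) → word 0xac
chan:4 @ bit 4 → (0xac>>4)&0xf = 0xa  ←
seq:1 @ bit 3 → (0xac>>3)&0x1 = 0x1
state:2 @ bit 1 → (0xac>>1)&0x3 = 0x2
err:1 @ bit 0 → (0xac>>0)&0x1 = 0x0
chan signed 4b, MSB=1: 10 - 16 = -6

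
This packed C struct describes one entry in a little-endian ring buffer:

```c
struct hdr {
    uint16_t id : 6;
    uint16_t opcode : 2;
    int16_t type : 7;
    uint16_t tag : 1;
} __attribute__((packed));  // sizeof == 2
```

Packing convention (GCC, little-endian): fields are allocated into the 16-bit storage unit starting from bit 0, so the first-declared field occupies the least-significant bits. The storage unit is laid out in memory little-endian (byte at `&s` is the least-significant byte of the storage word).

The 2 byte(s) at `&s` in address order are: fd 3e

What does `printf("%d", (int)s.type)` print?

62

[0]=0xfd [1]=0x3e (little-endian) → word 0x3efd
id:6 @ bit 0 → (0x3efd>>0)&0x3f = 0x3d
opcode:2 @ bit 6 → (0x3efd>>6)&0x3 = 0x3
type:7 @ bit 8 → (0x3efd>>8)&0x7f = 0x3e  ←
tag:1 @ bit 15 → (0x3efd>>15)&0x1 = 0x0
type signed 7b, MSB=0: value = 62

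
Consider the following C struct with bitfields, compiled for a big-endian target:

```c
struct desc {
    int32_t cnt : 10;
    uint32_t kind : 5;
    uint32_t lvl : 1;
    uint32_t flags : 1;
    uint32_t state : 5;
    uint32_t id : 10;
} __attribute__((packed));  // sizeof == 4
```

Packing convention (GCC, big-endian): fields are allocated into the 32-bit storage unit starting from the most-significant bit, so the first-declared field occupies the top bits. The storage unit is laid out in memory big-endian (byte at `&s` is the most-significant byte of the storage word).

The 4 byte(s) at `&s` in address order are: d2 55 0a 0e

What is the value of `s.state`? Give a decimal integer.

[0]=0xd2 [1]=0x55 [2]=0x0a [3]=0x0e (big-endian) → word 0xd2550a0e
cnt:10 @ bit 22 → (0xd2550a0e>>22)&0x3ff = 0x349
kind:5 @ bit 17 → (0xd2550a0e>>17)&0x1f = 0xa
lvl:1 @ bit 16 → (0xd2550a0e>>16)&0x1 = 0x1
flags:1 @ bit 15 → (0xd2550a0e>>15)&0x1 = 0x0
state:5 @ bit 10 → (0xd2550a0e>>10)&0x1f = 0x2  ←
id:10 @ bit 0 → (0xd2550a0e>>0)&0x3ff = 0x20e

2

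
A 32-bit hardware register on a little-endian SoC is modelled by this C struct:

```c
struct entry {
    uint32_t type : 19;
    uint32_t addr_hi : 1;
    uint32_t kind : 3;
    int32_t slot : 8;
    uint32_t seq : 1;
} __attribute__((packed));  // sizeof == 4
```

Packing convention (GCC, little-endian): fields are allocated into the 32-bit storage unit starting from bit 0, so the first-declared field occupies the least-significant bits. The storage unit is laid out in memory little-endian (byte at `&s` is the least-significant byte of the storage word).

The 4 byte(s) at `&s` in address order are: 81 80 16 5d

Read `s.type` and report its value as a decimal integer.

[0]=0x81 [1]=0x80 [2]=0x16 [3]=0x5d (little-endian) → word 0x5d168081
type [0+:19] = (word>>0) & 0x7ffff = 426113  ←
addr_hi [19+:1] = (word>>19) & 0x1 = 0
kind [20+:3] = (word>>20) & 0x7 = 1
slot [23+:8] = (word>>23) & 0xff = 186
seq [31+:1] = (word>>31) & 0x1 = 0

426113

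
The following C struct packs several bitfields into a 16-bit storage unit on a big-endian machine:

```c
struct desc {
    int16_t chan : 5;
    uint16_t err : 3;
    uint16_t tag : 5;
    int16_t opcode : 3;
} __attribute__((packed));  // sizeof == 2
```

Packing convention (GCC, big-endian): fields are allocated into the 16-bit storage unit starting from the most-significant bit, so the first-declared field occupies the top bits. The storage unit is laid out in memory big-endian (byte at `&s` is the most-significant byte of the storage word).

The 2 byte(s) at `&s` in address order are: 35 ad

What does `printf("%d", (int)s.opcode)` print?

[0]=0x35 [1]=0xad (big-endian) → word 0x35ad
chan:5 @ bit 11 → (0x35ad>>11)&0x1f = 0x6
err:3 @ bit 8 → (0x35ad>>8)&0x7 = 0x5
tag:5 @ bit 3 → (0x35ad>>3)&0x1f = 0x15
opcode:3 @ bit 0 → (0x35ad>>0)&0x7 = 0x5  ←
opcode signed 3b, MSB=1: 5 - 8 = -3

-3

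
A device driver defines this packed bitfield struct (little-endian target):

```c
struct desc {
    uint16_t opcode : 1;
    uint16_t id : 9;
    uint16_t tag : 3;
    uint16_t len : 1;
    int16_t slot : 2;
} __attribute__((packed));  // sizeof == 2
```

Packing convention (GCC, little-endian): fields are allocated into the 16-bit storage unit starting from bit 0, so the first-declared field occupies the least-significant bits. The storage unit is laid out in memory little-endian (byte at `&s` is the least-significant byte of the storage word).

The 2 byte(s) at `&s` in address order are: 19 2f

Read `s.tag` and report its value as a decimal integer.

[0]=0x19 [1]=0x2f (little-endian) → word 0x2f19
opcode:1 @ bit 0 → (0x2f19>>0)&0x1 = 0x1
id:9 @ bit 1 → (0x2f19>>1)&0x1ff = 0x18c
tag:3 @ bit 10 → (0x2f19>>10)&0x7 = 0x3  ←
len:1 @ bit 13 → (0x2f19>>13)&0x1 = 0x1
slot:2 @ bit 14 → (0x2f19>>14)&0x3 = 0x0

3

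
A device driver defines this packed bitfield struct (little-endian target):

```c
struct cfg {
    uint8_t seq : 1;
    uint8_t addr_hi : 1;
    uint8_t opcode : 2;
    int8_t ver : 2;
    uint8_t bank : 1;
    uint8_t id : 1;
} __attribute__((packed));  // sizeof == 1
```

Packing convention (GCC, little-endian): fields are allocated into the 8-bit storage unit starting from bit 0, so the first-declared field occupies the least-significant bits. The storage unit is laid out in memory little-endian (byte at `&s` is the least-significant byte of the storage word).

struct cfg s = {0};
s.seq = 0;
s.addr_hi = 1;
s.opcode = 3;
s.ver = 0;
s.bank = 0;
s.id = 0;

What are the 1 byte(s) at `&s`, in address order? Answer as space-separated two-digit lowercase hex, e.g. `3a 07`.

seq (1b) val=0 bits=0x0 at bit 0: 0x00
addr_hi (1b) val=1 bits=0x1 at bit 1: 0x02
opcode (2b) val=3 bits=0x3 at bit 2: 0x0e
ver (2b) val=0 bits=0x0 at bit 4: 0x0e
bank (1b) val=0 bits=0x0 at bit 6: 0x0e
id (1b) val=0 bits=0x0 at bit 7: 0x0e
word = 0x0e → little-endian bytes:
  [0]=0x0e

0e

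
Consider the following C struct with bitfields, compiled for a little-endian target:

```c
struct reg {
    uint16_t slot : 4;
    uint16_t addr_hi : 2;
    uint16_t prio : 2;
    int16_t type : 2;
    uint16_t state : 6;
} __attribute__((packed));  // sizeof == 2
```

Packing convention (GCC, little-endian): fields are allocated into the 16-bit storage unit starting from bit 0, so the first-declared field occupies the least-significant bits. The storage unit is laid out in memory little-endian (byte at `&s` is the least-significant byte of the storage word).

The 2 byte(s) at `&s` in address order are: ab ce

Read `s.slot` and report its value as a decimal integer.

11

[0]=0xab [1]=0xce (little-endian) → word 0xceab
slot [0+:4] = (word>>0) & 0xf = 11  ←
addr_hi [4+:2] = (word>>4) & 0x3 = 2
prio [6+:2] = (word>>6) & 0x3 = 2
type [8+:2] = (word>>8) & 0x3 = 2
state [10+:6] = (word>>10) & 0x3f = 51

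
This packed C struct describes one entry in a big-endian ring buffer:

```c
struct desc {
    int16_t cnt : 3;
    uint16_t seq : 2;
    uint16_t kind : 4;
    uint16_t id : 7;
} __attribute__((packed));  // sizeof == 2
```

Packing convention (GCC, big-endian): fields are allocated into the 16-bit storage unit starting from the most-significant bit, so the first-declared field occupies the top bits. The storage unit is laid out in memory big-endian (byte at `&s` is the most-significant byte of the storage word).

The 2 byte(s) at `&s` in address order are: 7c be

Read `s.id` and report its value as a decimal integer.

62

[0]=0x7c [1]=0xbe (big-endian) → word 0x7cbe
cnt:3 @ bit 13 → (0x7cbe>>13)&0x7 = 0x3
seq:2 @ bit 11 → (0x7cbe>>11)&0x3 = 0x3
kind:4 @ bit 7 → (0x7cbe>>7)&0xf = 0x9
id:7 @ bit 0 → (0x7cbe>>0)&0x7f = 0x3e  ←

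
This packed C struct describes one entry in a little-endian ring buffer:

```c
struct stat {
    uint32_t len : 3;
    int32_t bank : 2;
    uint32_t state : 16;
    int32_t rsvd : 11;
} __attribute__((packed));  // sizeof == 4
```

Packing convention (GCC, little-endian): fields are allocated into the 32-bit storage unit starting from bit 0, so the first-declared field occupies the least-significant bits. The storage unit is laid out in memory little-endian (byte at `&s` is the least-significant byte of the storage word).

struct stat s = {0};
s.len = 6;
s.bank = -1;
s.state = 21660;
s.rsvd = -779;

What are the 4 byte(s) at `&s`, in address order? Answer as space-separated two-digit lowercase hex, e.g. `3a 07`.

9e 93 aa 9e

len (3b) val=6 bits=0x6 at bit 0: 0x00000006
bank (2b) val=-1 bits=0x3 at bit 3: 0x0000001e
state (16b) val=21660 bits=0x549c at bit 5: 0x000a939e
rsvd (11b) val=-779 bits=0x4f5 at bit 21: 0x9eaa939e
word = 0x9eaa939e → little-endian bytes:
  [0]=0x9e  [1]=0x93  [2]=0xaa  [3]=0x9e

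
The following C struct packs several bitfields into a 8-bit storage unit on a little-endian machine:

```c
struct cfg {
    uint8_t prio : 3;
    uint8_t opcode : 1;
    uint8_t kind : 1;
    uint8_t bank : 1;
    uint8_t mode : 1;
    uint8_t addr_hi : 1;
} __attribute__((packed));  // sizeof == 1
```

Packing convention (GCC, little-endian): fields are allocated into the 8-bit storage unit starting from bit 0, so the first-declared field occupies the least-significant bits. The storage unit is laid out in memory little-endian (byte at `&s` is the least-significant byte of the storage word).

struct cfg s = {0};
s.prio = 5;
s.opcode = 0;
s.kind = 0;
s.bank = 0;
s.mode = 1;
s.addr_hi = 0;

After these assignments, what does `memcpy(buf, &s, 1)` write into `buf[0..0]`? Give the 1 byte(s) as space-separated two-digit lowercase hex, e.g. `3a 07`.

45

prio (3b) val=5 bits=0x5 at bit 0: 0x05
opcode (1b) val=0 bits=0x0 at bit 3: 0x05
kind (1b) val=0 bits=0x0 at bit 4: 0x05
bank (1b) val=0 bits=0x0 at bit 5: 0x05
mode (1b) val=1 bits=0x1 at bit 6: 0x45
addr_hi (1b) val=0 bits=0x0 at bit 7: 0x45
word = 0x45 → little-endian bytes:
  [0]=0x45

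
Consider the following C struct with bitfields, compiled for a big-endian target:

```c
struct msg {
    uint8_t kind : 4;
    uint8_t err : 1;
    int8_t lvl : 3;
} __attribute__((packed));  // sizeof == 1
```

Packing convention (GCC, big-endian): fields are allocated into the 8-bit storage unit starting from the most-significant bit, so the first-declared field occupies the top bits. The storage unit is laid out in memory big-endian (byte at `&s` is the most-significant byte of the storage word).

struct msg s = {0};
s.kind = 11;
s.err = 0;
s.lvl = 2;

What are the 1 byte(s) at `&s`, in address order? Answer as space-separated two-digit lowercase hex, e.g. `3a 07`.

b2

[4+:4] kind=11 & 0xf = 0xb; word=0xb0
[3+:1] err=0 & 0x1 = 0x0; word=0xb0
[0+:3] lvl=2 & 0x7 = 0x2; word=0xb2
word = 0xb2 → big-endian bytes:
  [0]=0xb2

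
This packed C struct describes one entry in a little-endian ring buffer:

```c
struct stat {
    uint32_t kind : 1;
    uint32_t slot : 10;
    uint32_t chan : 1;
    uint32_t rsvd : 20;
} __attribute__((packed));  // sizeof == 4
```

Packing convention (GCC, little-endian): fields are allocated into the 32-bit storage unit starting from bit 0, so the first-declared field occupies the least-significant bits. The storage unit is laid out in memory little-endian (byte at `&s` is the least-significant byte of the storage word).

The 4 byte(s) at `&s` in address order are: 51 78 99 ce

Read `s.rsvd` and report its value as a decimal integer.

846231

[0]=0x51 [1]=0x78 [2]=0x99 [3]=0xce (little-endian) → word 0xce997851
kind:1 @ bit 0 → (0xce997851>>0)&0x1 = 0x1
slot:10 @ bit 1 → (0xce997851>>1)&0x3ff = 0x28
chan:1 @ bit 11 → (0xce997851>>11)&0x1 = 0x1
rsvd:20 @ bit 12 → (0xce997851>>12)&0xfffff = 0xce997  ←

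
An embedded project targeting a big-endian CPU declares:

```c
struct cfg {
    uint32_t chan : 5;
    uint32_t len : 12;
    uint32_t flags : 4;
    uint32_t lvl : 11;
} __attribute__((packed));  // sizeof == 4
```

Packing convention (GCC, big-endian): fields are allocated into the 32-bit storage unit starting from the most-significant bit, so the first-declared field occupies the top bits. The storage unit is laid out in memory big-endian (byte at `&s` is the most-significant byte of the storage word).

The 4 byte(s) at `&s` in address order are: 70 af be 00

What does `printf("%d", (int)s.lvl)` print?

[0]=0x70 [1]=0xaf [2]=0xbe [3]=0x00 (big-endian) → word 0x70afbe00
chan [27+:5] = (word>>27) & 0x1f = 14
len [15+:12] = (word>>15) & 0xfff = 351
flags [11+:4] = (word>>11) & 0xf = 7
lvl [0+:11] = (word>>0) & 0x7ff = 1536  ←

1536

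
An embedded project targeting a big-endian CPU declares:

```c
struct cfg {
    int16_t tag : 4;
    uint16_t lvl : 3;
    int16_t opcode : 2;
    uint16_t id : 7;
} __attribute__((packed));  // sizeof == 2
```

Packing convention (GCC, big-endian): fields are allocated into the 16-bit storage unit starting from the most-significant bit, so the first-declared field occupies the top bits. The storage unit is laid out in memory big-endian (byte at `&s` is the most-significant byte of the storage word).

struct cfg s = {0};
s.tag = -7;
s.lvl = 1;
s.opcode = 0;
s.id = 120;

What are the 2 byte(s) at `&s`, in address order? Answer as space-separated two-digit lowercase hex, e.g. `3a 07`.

92 78

[12+:4] tag=-7 & 0xf = 0x9; word=0x9000
[9+:3] lvl=1 & 0x7 = 0x1; word=0x9200
[7+:2] opcode=0 & 0x3 = 0x0; word=0x9200
[0+:7] id=120 & 0x7f = 0x78; word=0x9278
word = 0x9278 → big-endian bytes:
  [0]=0x92  [1]=0x78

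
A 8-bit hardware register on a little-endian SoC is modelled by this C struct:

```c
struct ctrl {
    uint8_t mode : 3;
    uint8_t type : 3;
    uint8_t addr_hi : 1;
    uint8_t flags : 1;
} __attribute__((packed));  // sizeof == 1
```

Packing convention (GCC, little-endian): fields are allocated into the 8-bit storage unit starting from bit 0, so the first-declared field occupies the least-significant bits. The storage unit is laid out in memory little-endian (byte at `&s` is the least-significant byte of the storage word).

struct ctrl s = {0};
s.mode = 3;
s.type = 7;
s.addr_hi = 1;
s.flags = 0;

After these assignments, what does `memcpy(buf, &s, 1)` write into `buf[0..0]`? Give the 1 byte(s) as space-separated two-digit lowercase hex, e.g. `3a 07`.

mode:3 = 3 → 0x3 << 0 → word 0x03
type:3 = 7 → 0x7 << 3 → word 0x3b
addr_hi:1 = 1 → 0x1 << 6 → word 0x7b
flags:1 = 0 → 0x0 << 7 → word 0x7b
word = 0x7b → little-endian bytes:
  [0]=0x7b

7b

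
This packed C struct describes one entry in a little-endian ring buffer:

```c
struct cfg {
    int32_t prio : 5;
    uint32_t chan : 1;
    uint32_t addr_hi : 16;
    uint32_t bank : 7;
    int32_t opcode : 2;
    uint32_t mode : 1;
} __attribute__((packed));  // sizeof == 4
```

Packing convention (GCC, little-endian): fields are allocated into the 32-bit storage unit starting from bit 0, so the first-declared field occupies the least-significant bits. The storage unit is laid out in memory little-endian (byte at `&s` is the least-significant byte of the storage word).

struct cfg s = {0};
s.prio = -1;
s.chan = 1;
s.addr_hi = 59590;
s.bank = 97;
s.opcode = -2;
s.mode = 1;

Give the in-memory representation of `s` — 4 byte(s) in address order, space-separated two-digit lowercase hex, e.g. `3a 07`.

bf 31 7a d8

prio (5b) val=-1 bits=0x1f at bit 0: 0x0000001f
chan (1b) val=1 bits=0x1 at bit 5: 0x0000003f
addr_hi (16b) val=59590 bits=0xe8c6 at bit 6: 0x003a31bf
bank (7b) val=97 bits=0x61 at bit 22: 0x187a31bf
opcode (2b) val=-2 bits=0x2 at bit 29: 0x587a31bf
mode (1b) val=1 bits=0x1 at bit 31: 0xd87a31bf
word = 0xd87a31bf → little-endian bytes:
  [0]=0xbf  [1]=0x31  [2]=0x7a  [3]=0xd8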